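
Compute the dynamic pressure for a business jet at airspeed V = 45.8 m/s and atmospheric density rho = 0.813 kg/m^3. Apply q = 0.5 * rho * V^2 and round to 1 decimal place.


Step 1: V^2 = 45.8^2 = 2097.64
Step 2: q = 0.5 * 0.813 * 2097.64
Step 3: q = 852.7 Pa

852.7


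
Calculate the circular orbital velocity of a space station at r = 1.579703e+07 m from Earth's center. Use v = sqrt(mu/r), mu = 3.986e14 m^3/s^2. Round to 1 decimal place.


Step 1: mu / r = 3.986e14 / 1.579703e+07 = 25232591.1896
Step 2: v = sqrt(25232591.1896) = 5023.2 m/s

5023.2


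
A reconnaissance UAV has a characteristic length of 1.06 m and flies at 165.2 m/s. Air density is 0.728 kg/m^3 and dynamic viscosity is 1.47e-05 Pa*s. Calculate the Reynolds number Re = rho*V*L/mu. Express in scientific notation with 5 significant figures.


Step 1: Numerator = rho * V * L = 0.728 * 165.2 * 1.06 = 127.481536
Step 2: Re = 127.481536 / 1.47e-05
Step 3: Re = 8.6722e+06

8.6722e+06


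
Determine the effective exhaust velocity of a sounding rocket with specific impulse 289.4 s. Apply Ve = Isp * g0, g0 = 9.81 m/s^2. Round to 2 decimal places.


Step 1: Ve = Isp * g0 = 289.4 * 9.81
Step 2: Ve = 2839.01 m/s

2839.01


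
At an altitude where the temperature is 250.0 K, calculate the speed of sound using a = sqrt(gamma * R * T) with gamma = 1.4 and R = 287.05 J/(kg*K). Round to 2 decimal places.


Step 1: gamma * R * T = 1.4 * 287.05 * 250.0 = 100467.5
Step 2: a = sqrt(100467.5) = 316.97 m/s

316.97


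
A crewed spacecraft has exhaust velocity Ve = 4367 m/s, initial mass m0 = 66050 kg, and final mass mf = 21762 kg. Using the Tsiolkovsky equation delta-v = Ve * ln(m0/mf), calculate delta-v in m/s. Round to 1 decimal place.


Step 1: Mass ratio m0/mf = 66050 / 21762 = 3.035107
Step 2: ln(3.035107) = 1.110247
Step 3: delta-v = 4367 * 1.110247 = 4848.4 m/s

4848.4


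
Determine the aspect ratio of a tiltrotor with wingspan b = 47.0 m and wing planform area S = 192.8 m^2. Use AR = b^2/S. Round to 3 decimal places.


Step 1: b^2 = 47.0^2 = 2209.0
Step 2: AR = 2209.0 / 192.8 = 11.457

11.457


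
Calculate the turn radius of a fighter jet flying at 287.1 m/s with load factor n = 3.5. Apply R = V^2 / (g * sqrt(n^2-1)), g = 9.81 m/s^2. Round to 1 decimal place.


Step 1: V^2 = 287.1^2 = 82426.41
Step 2: n^2 - 1 = 3.5^2 - 1 = 11.25
Step 3: sqrt(11.25) = 3.354102
Step 4: R = 82426.41 / (9.81 * 3.354102) = 2505.1 m

2505.1


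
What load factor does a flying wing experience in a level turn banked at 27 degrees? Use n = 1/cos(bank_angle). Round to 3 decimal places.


Step 1: Convert 27 degrees to radians = 0.471239
Step 2: cos(27 deg) = 0.891007
Step 3: n = 1 / 0.891007 = 1.122

1.122


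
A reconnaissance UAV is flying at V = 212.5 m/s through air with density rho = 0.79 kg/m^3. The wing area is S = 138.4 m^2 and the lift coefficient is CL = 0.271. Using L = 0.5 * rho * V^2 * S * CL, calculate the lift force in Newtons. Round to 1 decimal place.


Step 1: Calculate dynamic pressure q = 0.5 * 0.79 * 212.5^2 = 0.5 * 0.79 * 45156.25 = 17836.7188 Pa
Step 2: Multiply by wing area and lift coefficient: L = 17836.7188 * 138.4 * 0.271
Step 3: L = 2468601.875 * 0.271 = 668991.1 N

668991.1


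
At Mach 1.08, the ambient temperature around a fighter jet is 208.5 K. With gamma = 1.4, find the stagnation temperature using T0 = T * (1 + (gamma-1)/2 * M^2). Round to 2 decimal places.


Step 1: (gamma-1)/2 = 0.2
Step 2: M^2 = 1.1664
Step 3: 1 + 0.2 * 1.1664 = 1.23328
Step 4: T0 = 208.5 * 1.23328 = 257.14 K

257.14


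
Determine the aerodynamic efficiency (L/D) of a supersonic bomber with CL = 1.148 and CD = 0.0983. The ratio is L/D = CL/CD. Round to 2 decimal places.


Step 1: L/D = CL / CD = 1.148 / 0.0983
Step 2: L/D = 11.68

11.68


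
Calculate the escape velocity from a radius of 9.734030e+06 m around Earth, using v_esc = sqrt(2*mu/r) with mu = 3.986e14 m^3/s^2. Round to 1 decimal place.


Step 1: 2*mu/r = 2 * 3.986e14 / 9.734030e+06 = 81898247.6939
Step 2: v_esc = sqrt(81898247.6939) = 9049.8 m/s

9049.8


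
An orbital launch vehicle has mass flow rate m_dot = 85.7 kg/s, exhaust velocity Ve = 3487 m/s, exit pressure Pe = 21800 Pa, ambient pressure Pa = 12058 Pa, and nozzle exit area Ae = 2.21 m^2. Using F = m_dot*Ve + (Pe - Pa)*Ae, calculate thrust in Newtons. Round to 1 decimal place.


Step 1: Momentum thrust = m_dot * Ve = 85.7 * 3487 = 298835.9 N
Step 2: Pressure thrust = (Pe - Pa) * Ae = (21800 - 12058) * 2.21 = 21529.82 N
Step 3: Total thrust F = 298835.9 + 21529.82 = 320365.7 N

320365.7


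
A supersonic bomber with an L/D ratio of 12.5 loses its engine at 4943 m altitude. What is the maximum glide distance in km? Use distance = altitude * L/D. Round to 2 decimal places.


Step 1: Glide distance = altitude * L/D = 4943 * 12.5 = 61787.5 m
Step 2: Convert to km: 61787.5 / 1000 = 61.79 km

61.79


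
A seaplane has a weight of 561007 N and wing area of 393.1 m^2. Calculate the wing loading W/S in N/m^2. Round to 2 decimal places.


Step 1: Wing loading = W / S = 561007 / 393.1
Step 2: Wing loading = 1427.14 N/m^2

1427.14


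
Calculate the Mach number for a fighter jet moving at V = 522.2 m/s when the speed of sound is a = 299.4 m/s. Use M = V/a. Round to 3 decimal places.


Step 1: M = V / a = 522.2 / 299.4
Step 2: M = 1.744

1.744


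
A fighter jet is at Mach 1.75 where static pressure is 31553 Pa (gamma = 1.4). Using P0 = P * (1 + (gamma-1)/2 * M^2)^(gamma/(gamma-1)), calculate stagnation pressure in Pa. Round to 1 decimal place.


Step 1: (gamma-1)/2 * M^2 = 0.2 * 3.0625 = 0.6125
Step 2: 1 + 0.6125 = 1.6125
Step 3: Exponent gamma/(gamma-1) = 3.5
Step 4: P0 = 31553 * 1.6125^3.5 = 167992.4 Pa

167992.4


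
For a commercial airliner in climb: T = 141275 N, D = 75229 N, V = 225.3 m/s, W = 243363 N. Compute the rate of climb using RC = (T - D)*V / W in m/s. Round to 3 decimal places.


Step 1: Excess thrust = T - D = 141275 - 75229 = 66046 N
Step 2: Excess power = 66046 * 225.3 = 14880163.8 W
Step 3: RC = 14880163.8 / 243363 = 61.144 m/s

61.144


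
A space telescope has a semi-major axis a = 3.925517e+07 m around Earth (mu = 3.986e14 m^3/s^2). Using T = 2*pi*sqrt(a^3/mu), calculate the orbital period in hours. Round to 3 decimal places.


Step 1: a^3 / mu = 6.049098e+22 / 3.986e14 = 1.517586e+08
Step 2: sqrt(1.517586e+08) = 12319.0338 s
Step 3: T = 2*pi * 12319.0338 = 77402.77 s
Step 4: T in hours = 77402.77 / 3600 = 21.501 hours

21.501


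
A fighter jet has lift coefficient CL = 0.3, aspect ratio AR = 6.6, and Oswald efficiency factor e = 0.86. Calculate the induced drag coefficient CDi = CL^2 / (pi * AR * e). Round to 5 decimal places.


Step 1: CL^2 = 0.3^2 = 0.09
Step 2: pi * AR * e = 3.14159 * 6.6 * 0.86 = 17.83168
Step 3: CDi = 0.09 / 17.83168 = 0.00505

0.00505


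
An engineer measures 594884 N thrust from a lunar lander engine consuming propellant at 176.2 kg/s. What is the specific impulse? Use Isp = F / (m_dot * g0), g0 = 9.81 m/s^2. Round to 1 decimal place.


Step 1: m_dot * g0 = 176.2 * 9.81 = 1728.52
Step 2: Isp = 594884 / 1728.52 = 344.2 s

344.2


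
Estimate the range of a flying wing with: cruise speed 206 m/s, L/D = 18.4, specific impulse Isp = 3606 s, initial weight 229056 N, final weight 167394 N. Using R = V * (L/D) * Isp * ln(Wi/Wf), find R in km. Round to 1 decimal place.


Step 1: Coefficient = V * (L/D) * Isp = 206 * 18.4 * 3606 = 13668182.4 m
Step 2: Wi/Wf = 229056 / 167394 = 1.368364
Step 3: ln(1.368364) = 0.313616
Step 4: R = 13668182.4 * 0.313616 = 4286563.4 m = 4286.6 km

4286.6


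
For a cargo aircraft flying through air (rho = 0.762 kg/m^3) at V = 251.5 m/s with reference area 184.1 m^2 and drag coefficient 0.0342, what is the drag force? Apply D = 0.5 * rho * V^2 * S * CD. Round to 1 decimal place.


Step 1: Dynamic pressure q = 0.5 * 0.762 * 251.5^2 = 24099.1073 Pa
Step 2: Drag D = q * S * CD = 24099.1073 * 184.1 * 0.0342
Step 3: D = 151733.3 N

151733.3


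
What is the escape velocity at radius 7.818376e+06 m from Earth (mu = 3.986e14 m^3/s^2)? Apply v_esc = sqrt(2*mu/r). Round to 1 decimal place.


Step 1: 2*mu/r = 2 * 3.986e14 / 7.818376e+06 = 101964909.3367
Step 2: v_esc = sqrt(101964909.3367) = 10097.8 m/s

10097.8


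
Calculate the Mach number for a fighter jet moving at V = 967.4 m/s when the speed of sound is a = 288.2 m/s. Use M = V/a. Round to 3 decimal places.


Step 1: M = V / a = 967.4 / 288.2
Step 2: M = 3.357

3.357


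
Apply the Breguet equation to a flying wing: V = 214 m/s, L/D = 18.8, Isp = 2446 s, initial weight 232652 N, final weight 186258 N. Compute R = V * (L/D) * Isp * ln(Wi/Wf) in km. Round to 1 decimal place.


Step 1: Coefficient = V * (L/D) * Isp = 214 * 18.8 * 2446 = 9840747.2 m
Step 2: Wi/Wf = 232652 / 186258 = 1.249085
Step 3: ln(1.249085) = 0.222411
Step 4: R = 9840747.2 * 0.222411 = 2188690.1 m = 2188.7 km

2188.7


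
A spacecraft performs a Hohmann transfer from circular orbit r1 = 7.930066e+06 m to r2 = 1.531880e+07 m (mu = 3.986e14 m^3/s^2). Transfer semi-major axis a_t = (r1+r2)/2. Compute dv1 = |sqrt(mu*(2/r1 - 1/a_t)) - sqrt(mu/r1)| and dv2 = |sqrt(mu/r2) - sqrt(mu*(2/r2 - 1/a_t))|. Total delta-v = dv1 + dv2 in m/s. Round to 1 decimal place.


Step 1: Transfer semi-major axis a_t = (7.930066e+06 + 1.531880e+07) / 2 = 1.162443e+07 m
Step 2: v1 (circular at r1) = sqrt(mu/r1) = 7089.74 m/s
Step 3: v_t1 = sqrt(mu*(2/r1 - 1/a_t)) = 8138.73 m/s
Step 4: dv1 = |8138.73 - 7089.74| = 1048.99 m/s
Step 5: v2 (circular at r2) = 5101.01 m/s, v_t2 = 4213.17 m/s
Step 6: dv2 = |5101.01 - 4213.17| = 887.84 m/s
Step 7: Total delta-v = 1048.99 + 887.84 = 1936.8 m/s

1936.8


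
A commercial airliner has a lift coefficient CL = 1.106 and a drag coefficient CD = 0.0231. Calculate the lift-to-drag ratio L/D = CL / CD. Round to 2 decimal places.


Step 1: L/D = CL / CD = 1.106 / 0.0231
Step 2: L/D = 47.88

47.88


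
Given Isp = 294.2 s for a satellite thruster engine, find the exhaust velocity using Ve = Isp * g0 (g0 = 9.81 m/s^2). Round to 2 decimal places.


Step 1: Ve = Isp * g0 = 294.2 * 9.81
Step 2: Ve = 2886.10 m/s

2886.10


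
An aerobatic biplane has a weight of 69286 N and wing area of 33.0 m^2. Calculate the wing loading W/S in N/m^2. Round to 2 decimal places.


Step 1: Wing loading = W / S = 69286 / 33.0
Step 2: Wing loading = 2099.58 N/m^2

2099.58


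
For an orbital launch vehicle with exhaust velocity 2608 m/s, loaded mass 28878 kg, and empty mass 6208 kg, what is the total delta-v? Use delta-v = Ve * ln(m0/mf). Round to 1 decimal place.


Step 1: Mass ratio m0/mf = 28878 / 6208 = 4.65174
Step 2: ln(4.65174) = 1.537241
Step 3: delta-v = 2608 * 1.537241 = 4009.1 m/s

4009.1


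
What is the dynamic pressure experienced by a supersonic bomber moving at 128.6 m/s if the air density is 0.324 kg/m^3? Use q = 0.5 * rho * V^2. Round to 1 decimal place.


Step 1: V^2 = 128.6^2 = 16537.96
Step 2: q = 0.5 * 0.324 * 16537.96
Step 3: q = 2679.1 Pa

2679.1


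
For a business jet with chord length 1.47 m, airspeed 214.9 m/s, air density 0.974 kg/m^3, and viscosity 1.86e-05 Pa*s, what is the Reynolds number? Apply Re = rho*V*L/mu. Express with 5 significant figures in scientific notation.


Step 1: Numerator = rho * V * L = 0.974 * 214.9 * 1.47 = 307.689522
Step 2: Re = 307.689522 / 1.86e-05
Step 3: Re = 1.6542e+07

1.6542e+07


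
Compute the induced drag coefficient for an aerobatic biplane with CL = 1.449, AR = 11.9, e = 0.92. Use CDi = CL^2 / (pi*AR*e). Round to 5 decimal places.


Step 1: CL^2 = 1.449^2 = 2.099601
Step 2: pi * AR * e = 3.14159 * 11.9 * 0.92 = 34.394156
Step 3: CDi = 2.099601 / 34.394156 = 0.06105

0.06105


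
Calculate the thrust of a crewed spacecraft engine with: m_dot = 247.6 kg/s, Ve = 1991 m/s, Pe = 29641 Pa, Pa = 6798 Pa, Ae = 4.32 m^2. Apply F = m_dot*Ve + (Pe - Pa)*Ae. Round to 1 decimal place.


Step 1: Momentum thrust = m_dot * Ve = 247.6 * 1991 = 492971.6 N
Step 2: Pressure thrust = (Pe - Pa) * Ae = (29641 - 6798) * 4.32 = 98681.76 N
Step 3: Total thrust F = 492971.6 + 98681.76 = 591653.4 N

591653.4


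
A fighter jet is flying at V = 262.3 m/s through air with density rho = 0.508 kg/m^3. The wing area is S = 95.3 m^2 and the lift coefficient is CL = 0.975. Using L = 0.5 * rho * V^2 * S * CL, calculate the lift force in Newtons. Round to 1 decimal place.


Step 1: Calculate dynamic pressure q = 0.5 * 0.508 * 262.3^2 = 0.5 * 0.508 * 68801.29 = 17475.5277 Pa
Step 2: Multiply by wing area and lift coefficient: L = 17475.5277 * 95.3 * 0.975
Step 3: L = 1665417.786 * 0.975 = 1623782.3 N

1623782.3


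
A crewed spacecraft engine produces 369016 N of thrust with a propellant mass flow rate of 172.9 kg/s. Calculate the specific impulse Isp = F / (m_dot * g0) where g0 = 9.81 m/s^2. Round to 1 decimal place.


Step 1: m_dot * g0 = 172.9 * 9.81 = 1696.15
Step 2: Isp = 369016 / 1696.15 = 217.6 s

217.6


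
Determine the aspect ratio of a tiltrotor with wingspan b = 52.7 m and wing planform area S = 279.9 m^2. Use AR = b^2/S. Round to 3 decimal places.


Step 1: b^2 = 52.7^2 = 2777.29
Step 2: AR = 2777.29 / 279.9 = 9.922

9.922


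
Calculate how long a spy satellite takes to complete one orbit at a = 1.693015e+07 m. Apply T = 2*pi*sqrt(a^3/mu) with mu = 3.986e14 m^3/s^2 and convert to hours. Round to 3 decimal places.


Step 1: a^3 / mu = 4.852689e+21 / 3.986e14 = 1.217433e+07
Step 2: sqrt(1.217433e+07) = 3489.1735 s
Step 3: T = 2*pi * 3489.1735 = 21923.12 s
Step 4: T in hours = 21923.12 / 3600 = 6.090 hours

6.090


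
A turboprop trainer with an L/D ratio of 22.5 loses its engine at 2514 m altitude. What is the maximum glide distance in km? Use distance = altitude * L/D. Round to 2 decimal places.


Step 1: Glide distance = altitude * L/D = 2514 * 22.5 = 56565.0 m
Step 2: Convert to km: 56565.0 / 1000 = 56.57 km

56.57


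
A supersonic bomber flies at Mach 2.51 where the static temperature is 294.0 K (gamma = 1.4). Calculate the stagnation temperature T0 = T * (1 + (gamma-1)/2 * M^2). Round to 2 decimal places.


Step 1: (gamma-1)/2 = 0.2
Step 2: M^2 = 6.3001
Step 3: 1 + 0.2 * 6.3001 = 2.26002
Step 4: T0 = 294.0 * 2.26002 = 664.45 K

664.45


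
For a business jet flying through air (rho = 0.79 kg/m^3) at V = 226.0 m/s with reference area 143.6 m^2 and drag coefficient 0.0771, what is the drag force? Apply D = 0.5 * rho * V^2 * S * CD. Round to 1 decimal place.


Step 1: Dynamic pressure q = 0.5 * 0.79 * 226.0^2 = 20175.02 Pa
Step 2: Drag D = q * S * CD = 20175.02 * 143.6 * 0.0771
Step 3: D = 223368.9 N

223368.9


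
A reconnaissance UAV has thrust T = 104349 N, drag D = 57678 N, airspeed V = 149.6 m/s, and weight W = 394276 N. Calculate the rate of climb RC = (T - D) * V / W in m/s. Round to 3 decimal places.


Step 1: Excess thrust = T - D = 104349 - 57678 = 46671 N
Step 2: Excess power = 46671 * 149.6 = 6981981.6 W
Step 3: RC = 6981981.6 / 394276 = 17.708 m/s

17.708


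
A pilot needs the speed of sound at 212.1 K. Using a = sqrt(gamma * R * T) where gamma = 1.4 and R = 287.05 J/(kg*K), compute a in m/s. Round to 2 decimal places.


Step 1: gamma * R * T = 1.4 * 287.05 * 212.1 = 85236.627
Step 2: a = sqrt(85236.627) = 291.95 m/s

291.95


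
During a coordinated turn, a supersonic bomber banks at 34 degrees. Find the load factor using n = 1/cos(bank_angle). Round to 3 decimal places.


Step 1: Convert 34 degrees to radians = 0.593412
Step 2: cos(34 deg) = 0.829038
Step 3: n = 1 / 0.829038 = 1.206

1.206


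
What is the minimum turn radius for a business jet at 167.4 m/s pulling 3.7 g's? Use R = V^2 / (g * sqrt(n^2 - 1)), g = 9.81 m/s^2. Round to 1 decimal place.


Step 1: V^2 = 167.4^2 = 28022.76
Step 2: n^2 - 1 = 3.7^2 - 1 = 12.69
Step 3: sqrt(12.69) = 3.562303
Step 4: R = 28022.76 / (9.81 * 3.562303) = 801.9 m

801.9


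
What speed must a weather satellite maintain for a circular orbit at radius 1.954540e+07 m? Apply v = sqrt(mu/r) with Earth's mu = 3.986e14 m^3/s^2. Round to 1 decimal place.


Step 1: mu / r = 3.986e14 / 1.954540e+07 = 20393545.2843
Step 2: v = sqrt(20393545.2843) = 4515.9 m/s

4515.9


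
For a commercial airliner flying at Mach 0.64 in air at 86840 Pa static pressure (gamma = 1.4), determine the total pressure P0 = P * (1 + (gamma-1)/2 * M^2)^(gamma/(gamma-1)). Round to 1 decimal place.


Step 1: (gamma-1)/2 * M^2 = 0.2 * 0.4096 = 0.08192
Step 2: 1 + 0.08192 = 1.08192
Step 3: Exponent gamma/(gamma-1) = 3.5
Step 4: P0 = 86840 * 1.08192^3.5 = 114393.9 Pa

114393.9


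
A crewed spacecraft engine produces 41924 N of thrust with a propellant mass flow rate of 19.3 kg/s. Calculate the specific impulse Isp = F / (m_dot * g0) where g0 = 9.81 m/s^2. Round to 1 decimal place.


Step 1: m_dot * g0 = 19.3 * 9.81 = 189.33
Step 2: Isp = 41924 / 189.33 = 221.4 s

221.4


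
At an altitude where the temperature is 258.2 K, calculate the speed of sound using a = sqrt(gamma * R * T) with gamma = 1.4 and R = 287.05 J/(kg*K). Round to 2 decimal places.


Step 1: gamma * R * T = 1.4 * 287.05 * 258.2 = 103762.834
Step 2: a = sqrt(103762.834) = 322.12 m/s

322.12


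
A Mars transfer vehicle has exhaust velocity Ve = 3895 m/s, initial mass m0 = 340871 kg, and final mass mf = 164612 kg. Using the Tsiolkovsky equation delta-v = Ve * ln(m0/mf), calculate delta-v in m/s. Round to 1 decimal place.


Step 1: Mass ratio m0/mf = 340871 / 164612 = 2.070754
Step 2: ln(2.070754) = 0.727913
Step 3: delta-v = 3895 * 0.727913 = 2835.2 m/s

2835.2


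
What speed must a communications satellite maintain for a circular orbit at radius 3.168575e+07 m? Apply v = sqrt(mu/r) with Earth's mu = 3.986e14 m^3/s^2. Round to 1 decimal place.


Step 1: mu / r = 3.986e14 / 3.168575e+07 = 12579787.4439
Step 2: v = sqrt(12579787.4439) = 3546.8 m/s

3546.8


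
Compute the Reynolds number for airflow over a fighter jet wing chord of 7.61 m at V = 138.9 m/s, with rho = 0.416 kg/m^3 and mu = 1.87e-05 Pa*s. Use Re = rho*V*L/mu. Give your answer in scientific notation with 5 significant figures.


Step 1: Numerator = rho * V * L = 0.416 * 138.9 * 7.61 = 439.724064
Step 2: Re = 439.724064 / 1.87e-05
Step 3: Re = 2.3515e+07

2.3515e+07


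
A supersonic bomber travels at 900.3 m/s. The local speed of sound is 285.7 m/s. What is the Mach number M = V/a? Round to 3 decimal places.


Step 1: M = V / a = 900.3 / 285.7
Step 2: M = 3.151

3.151


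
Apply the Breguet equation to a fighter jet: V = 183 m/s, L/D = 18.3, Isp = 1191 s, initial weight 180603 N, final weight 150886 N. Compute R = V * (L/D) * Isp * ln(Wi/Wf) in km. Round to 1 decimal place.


Step 1: Coefficient = V * (L/D) * Isp = 183 * 18.3 * 1191 = 3988539.9 m
Step 2: Wi/Wf = 180603 / 150886 = 1.19695
Step 3: ln(1.19695) = 0.179777
Step 4: R = 3988539.9 * 0.179777 = 717046.4 m = 717.0 km

717.0


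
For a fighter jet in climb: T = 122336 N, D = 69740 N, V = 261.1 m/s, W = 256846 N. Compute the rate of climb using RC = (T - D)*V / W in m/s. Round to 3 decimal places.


Step 1: Excess thrust = T - D = 122336 - 69740 = 52596 N
Step 2: Excess power = 52596 * 261.1 = 13732815.6 W
Step 3: RC = 13732815.6 / 256846 = 53.467 m/s

53.467


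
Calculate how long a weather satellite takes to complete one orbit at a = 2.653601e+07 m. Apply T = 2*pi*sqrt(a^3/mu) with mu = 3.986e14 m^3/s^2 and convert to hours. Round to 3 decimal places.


Step 1: a^3 / mu = 1.868559e+22 / 3.986e14 = 4.687805e+07
Step 2: sqrt(4.687805e+07) = 6846.755 s
Step 3: T = 2*pi * 6846.755 = 43019.43 s
Step 4: T in hours = 43019.43 / 3600 = 11.950 hours

11.950


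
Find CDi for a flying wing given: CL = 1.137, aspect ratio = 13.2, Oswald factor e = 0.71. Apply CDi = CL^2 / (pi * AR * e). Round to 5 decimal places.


Step 1: CL^2 = 1.137^2 = 1.292769
Step 2: pi * AR * e = 3.14159 * 13.2 * 0.71 = 29.443006
Step 3: CDi = 1.292769 / 29.443006 = 0.04391

0.04391


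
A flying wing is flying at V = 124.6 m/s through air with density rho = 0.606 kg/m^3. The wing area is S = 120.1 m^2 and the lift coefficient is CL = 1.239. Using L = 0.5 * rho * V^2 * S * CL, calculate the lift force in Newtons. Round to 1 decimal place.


Step 1: Calculate dynamic pressure q = 0.5 * 0.606 * 124.6^2 = 0.5 * 0.606 * 15525.16 = 4704.1235 Pa
Step 2: Multiply by wing area and lift coefficient: L = 4704.1235 * 120.1 * 1.239
Step 3: L = 564965.2299 * 1.239 = 699991.9 N

699991.9


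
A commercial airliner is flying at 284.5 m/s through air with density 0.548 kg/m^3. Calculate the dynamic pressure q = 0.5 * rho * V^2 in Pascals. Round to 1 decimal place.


Step 1: V^2 = 284.5^2 = 80940.25
Step 2: q = 0.5 * 0.548 * 80940.25
Step 3: q = 22177.6 Pa

22177.6


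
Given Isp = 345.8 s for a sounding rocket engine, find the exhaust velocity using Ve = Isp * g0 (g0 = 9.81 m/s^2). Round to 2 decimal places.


Step 1: Ve = Isp * g0 = 345.8 * 9.81
Step 2: Ve = 3392.30 m/s

3392.30


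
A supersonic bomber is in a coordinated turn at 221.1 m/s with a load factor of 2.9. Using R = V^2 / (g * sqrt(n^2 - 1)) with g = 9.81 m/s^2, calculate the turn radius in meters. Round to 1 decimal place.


Step 1: V^2 = 221.1^2 = 48885.21
Step 2: n^2 - 1 = 2.9^2 - 1 = 7.41
Step 3: sqrt(7.41) = 2.722132
Step 4: R = 48885.21 / (9.81 * 2.722132) = 1830.6 m

1830.6


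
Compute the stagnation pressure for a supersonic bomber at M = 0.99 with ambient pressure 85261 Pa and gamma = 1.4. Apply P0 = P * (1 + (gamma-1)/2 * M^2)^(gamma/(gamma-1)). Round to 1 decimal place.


Step 1: (gamma-1)/2 * M^2 = 0.2 * 0.9801 = 0.19602
Step 2: 1 + 0.19602 = 1.19602
Step 3: Exponent gamma/(gamma-1) = 3.5
Step 4: P0 = 85261 * 1.19602^3.5 = 159527.3 Pa

159527.3


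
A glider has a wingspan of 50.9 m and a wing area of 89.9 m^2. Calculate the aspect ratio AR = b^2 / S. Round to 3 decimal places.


Step 1: b^2 = 50.9^2 = 2590.81
Step 2: AR = 2590.81 / 89.9 = 28.819

28.819


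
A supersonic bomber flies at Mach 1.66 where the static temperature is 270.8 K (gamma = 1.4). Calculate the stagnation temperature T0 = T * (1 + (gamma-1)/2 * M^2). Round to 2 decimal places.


Step 1: (gamma-1)/2 = 0.2
Step 2: M^2 = 2.7556
Step 3: 1 + 0.2 * 2.7556 = 1.55112
Step 4: T0 = 270.8 * 1.55112 = 420.04 K

420.04


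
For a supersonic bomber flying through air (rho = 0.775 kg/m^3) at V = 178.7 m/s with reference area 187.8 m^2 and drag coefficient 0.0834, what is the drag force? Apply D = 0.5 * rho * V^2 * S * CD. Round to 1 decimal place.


Step 1: Dynamic pressure q = 0.5 * 0.775 * 178.7^2 = 12374.3049 Pa
Step 2: Drag D = q * S * CD = 12374.3049 * 187.8 * 0.0834
Step 3: D = 193812.8 N

193812.8


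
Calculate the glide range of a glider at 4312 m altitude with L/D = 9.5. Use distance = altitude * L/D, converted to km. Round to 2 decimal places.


Step 1: Glide distance = altitude * L/D = 4312 * 9.5 = 40964.0 m
Step 2: Convert to km: 40964.0 / 1000 = 40.96 km

40.96


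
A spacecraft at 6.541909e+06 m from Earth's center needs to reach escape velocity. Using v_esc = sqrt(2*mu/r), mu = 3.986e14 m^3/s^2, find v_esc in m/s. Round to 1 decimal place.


Step 1: 2*mu/r = 2 * 3.986e14 / 6.541909e+06 = 121860453.8828
Step 2: v_esc = sqrt(121860453.8828) = 11039.0 m/s

11039.0


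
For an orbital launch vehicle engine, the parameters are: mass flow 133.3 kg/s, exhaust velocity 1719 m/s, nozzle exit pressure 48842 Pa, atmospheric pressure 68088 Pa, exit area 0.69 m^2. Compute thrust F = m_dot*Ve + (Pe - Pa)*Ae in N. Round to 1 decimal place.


Step 1: Momentum thrust = m_dot * Ve = 133.3 * 1719 = 229142.7 N
Step 2: Pressure thrust = (Pe - Pa) * Ae = (48842 - 68088) * 0.69 = -13279.74 N
Step 3: Total thrust F = 229142.7 + -13279.74 = 215863.0 N

215863.0


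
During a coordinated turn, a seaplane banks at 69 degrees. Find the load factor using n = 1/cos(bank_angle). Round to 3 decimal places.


Step 1: Convert 69 degrees to radians = 1.204277
Step 2: cos(69 deg) = 0.358368
Step 3: n = 1 / 0.358368 = 2.790

2.790


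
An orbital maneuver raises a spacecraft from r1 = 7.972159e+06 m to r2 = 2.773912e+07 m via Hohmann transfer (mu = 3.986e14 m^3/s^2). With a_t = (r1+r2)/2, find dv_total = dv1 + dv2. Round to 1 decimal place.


Step 1: Transfer semi-major axis a_t = (7.972159e+06 + 2.773912e+07) / 2 = 1.785564e+07 m
Step 2: v1 (circular at r1) = sqrt(mu/r1) = 7071.0 m/s
Step 3: v_t1 = sqrt(mu*(2/r1 - 1/a_t)) = 8813.32 m/s
Step 4: dv1 = |8813.32 - 7071.0| = 1742.32 m/s
Step 5: v2 (circular at r2) = 3790.73 m/s, v_t2 = 2532.93 m/s
Step 6: dv2 = |3790.73 - 2532.93| = 1257.8 m/s
Step 7: Total delta-v = 1742.32 + 1257.8 = 3000.1 m/s

3000.1


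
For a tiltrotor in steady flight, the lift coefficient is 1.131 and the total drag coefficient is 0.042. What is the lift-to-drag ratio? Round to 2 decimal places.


Step 1: L/D = CL / CD = 1.131 / 0.042
Step 2: L/D = 26.93

26.93


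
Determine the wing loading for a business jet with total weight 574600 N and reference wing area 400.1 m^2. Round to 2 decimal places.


Step 1: Wing loading = W / S = 574600 / 400.1
Step 2: Wing loading = 1436.14 N/m^2

1436.14


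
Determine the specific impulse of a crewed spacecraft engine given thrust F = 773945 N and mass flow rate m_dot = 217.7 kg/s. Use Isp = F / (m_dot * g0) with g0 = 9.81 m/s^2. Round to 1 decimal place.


Step 1: m_dot * g0 = 217.7 * 9.81 = 2135.64
Step 2: Isp = 773945 / 2135.64 = 362.4 s

362.4


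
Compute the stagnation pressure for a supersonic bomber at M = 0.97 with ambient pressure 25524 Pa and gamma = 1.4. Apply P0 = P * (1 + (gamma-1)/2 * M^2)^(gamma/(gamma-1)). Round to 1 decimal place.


Step 1: (gamma-1)/2 * M^2 = 0.2 * 0.9409 = 0.18818
Step 2: 1 + 0.18818 = 1.18818
Step 3: Exponent gamma/(gamma-1) = 3.5
Step 4: P0 = 25524 * 1.18818^3.5 = 46669.9 Pa

46669.9


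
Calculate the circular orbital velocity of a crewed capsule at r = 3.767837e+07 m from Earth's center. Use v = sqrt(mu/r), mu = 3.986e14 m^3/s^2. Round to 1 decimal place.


Step 1: mu / r = 3.986e14 / 3.767837e+07 = 10579013.9011
Step 2: v = sqrt(10579013.9011) = 3252.5 m/s

3252.5


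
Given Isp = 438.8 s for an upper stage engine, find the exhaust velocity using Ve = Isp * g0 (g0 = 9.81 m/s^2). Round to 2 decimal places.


Step 1: Ve = Isp * g0 = 438.8 * 9.81
Step 2: Ve = 4304.63 m/s

4304.63


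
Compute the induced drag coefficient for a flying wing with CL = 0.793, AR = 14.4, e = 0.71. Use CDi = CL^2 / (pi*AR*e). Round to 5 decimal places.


Step 1: CL^2 = 0.793^2 = 0.628849
Step 2: pi * AR * e = 3.14159 * 14.4 * 0.71 = 32.119643
Step 3: CDi = 0.628849 / 32.119643 = 0.01958

0.01958


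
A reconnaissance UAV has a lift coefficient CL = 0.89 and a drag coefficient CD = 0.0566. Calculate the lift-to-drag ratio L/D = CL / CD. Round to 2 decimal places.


Step 1: L/D = CL / CD = 0.89 / 0.0566
Step 2: L/D = 15.72

15.72


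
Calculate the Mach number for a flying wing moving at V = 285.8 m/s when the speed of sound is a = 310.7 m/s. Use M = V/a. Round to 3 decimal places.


Step 1: M = V / a = 285.8 / 310.7
Step 2: M = 0.920

0.920


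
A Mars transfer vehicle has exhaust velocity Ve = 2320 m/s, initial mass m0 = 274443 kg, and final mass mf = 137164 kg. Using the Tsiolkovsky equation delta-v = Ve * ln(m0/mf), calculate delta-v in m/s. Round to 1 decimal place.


Step 1: Mass ratio m0/mf = 274443 / 137164 = 2.000838
Step 2: ln(2.000838) = 0.693566
Step 3: delta-v = 2320 * 0.693566 = 1609.1 m/s

1609.1


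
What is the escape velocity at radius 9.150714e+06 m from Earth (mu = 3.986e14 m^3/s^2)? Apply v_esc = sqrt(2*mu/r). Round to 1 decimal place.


Step 1: 2*mu/r = 2 * 3.986e14 / 9.150714e+06 = 87118884.9307
Step 2: v_esc = sqrt(87118884.9307) = 9333.7 m/s

9333.7


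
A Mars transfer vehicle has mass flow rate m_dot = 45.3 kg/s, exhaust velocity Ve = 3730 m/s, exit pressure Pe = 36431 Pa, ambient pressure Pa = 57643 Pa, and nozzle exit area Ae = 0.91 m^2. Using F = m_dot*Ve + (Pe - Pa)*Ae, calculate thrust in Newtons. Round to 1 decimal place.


Step 1: Momentum thrust = m_dot * Ve = 45.3 * 3730 = 168969.0 N
Step 2: Pressure thrust = (Pe - Pa) * Ae = (36431 - 57643) * 0.91 = -19302.92 N
Step 3: Total thrust F = 168969.0 + -19302.92 = 149666.1 N

149666.1


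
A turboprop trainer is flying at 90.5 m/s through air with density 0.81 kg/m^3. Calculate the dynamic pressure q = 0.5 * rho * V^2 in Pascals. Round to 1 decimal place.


Step 1: V^2 = 90.5^2 = 8190.25
Step 2: q = 0.5 * 0.81 * 8190.25
Step 3: q = 3317.1 Pa

3317.1


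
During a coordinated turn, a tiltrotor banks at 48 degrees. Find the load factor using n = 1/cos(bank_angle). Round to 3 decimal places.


Step 1: Convert 48 degrees to radians = 0.837758
Step 2: cos(48 deg) = 0.669131
Step 3: n = 1 / 0.669131 = 1.494

1.494


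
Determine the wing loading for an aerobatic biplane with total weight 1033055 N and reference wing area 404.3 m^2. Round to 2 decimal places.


Step 1: Wing loading = W / S = 1033055 / 404.3
Step 2: Wing loading = 2555.17 N/m^2

2555.17


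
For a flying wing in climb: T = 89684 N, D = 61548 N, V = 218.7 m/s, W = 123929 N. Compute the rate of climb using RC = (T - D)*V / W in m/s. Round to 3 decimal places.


Step 1: Excess thrust = T - D = 89684 - 61548 = 28136 N
Step 2: Excess power = 28136 * 218.7 = 6153343.2 W
Step 3: RC = 6153343.2 / 123929 = 49.652 m/s

49.652


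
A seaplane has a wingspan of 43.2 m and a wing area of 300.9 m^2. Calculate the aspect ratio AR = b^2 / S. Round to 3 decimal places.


Step 1: b^2 = 43.2^2 = 1866.24
Step 2: AR = 1866.24 / 300.9 = 6.202

6.202


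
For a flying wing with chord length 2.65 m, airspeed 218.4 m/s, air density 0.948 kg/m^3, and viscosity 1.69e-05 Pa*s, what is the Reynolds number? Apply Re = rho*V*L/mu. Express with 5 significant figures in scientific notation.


Step 1: Numerator = rho * V * L = 0.948 * 218.4 * 2.65 = 548.66448
Step 2: Re = 548.66448 / 1.69e-05
Step 3: Re = 3.2465e+07

3.2465e+07


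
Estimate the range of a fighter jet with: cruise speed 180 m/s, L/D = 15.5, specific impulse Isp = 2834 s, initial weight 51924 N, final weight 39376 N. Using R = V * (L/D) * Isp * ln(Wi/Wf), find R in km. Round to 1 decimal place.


Step 1: Coefficient = V * (L/D) * Isp = 180 * 15.5 * 2834 = 7906860.0 m
Step 2: Wi/Wf = 51924 / 39376 = 1.318671
Step 3: ln(1.318671) = 0.276625
Step 4: R = 7906860.0 * 0.276625 = 2187232.1 m = 2187.2 km

2187.2


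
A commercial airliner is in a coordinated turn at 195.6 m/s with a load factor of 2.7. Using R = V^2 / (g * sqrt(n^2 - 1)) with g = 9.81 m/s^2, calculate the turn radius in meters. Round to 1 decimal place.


Step 1: V^2 = 195.6^2 = 38259.36
Step 2: n^2 - 1 = 2.7^2 - 1 = 6.29
Step 3: sqrt(6.29) = 2.507987
Step 4: R = 38259.36 / (9.81 * 2.507987) = 1555.0 m

1555.0


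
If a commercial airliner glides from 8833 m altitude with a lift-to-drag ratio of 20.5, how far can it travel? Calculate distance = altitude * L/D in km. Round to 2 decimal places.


Step 1: Glide distance = altitude * L/D = 8833 * 20.5 = 181076.5 m
Step 2: Convert to km: 181076.5 / 1000 = 181.08 km

181.08


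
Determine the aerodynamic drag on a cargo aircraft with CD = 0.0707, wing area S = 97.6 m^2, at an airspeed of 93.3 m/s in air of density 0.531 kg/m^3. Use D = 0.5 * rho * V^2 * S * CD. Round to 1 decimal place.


Step 1: Dynamic pressure q = 0.5 * 0.531 * 93.3^2 = 2311.1483 Pa
Step 2: Drag D = q * S * CD = 2311.1483 * 97.6 * 0.0707
Step 3: D = 15947.7 N

15947.7


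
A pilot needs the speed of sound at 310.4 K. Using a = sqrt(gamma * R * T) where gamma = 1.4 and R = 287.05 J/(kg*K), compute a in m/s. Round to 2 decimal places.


Step 1: gamma * R * T = 1.4 * 287.05 * 310.4 = 124740.448
Step 2: a = sqrt(124740.448) = 353.19 m/s

353.19


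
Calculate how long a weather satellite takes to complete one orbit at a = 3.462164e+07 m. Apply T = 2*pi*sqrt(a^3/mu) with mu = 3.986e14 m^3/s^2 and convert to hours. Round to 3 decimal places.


Step 1: a^3 / mu = 4.149950e+22 / 3.986e14 = 1.041132e+08
Step 2: sqrt(1.041132e+08) = 10203.5855 s
Step 3: T = 2*pi * 10203.5855 = 64111.02 s
Step 4: T in hours = 64111.02 / 3600 = 17.809 hours

17.809


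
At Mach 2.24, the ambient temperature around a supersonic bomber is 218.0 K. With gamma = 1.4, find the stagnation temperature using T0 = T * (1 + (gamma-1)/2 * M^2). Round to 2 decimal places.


Step 1: (gamma-1)/2 = 0.2
Step 2: M^2 = 5.0176
Step 3: 1 + 0.2 * 5.0176 = 2.00352
Step 4: T0 = 218.0 * 2.00352 = 436.77 K

436.77


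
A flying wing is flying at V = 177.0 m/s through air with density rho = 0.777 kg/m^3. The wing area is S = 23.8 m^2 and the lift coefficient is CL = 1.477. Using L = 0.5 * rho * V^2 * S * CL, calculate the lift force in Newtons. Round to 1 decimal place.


Step 1: Calculate dynamic pressure q = 0.5 * 0.777 * 177.0^2 = 0.5 * 0.777 * 31329.0 = 12171.3165 Pa
Step 2: Multiply by wing area and lift coefficient: L = 12171.3165 * 23.8 * 1.477
Step 3: L = 289677.3327 * 1.477 = 427853.4 N

427853.4


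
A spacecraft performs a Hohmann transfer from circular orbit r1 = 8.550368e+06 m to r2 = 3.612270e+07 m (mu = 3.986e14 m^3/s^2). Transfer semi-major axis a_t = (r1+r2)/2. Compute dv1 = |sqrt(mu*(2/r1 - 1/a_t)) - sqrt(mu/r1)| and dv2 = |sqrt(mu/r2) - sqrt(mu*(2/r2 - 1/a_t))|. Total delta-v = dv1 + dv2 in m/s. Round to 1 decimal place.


Step 1: Transfer semi-major axis a_t = (8.550368e+06 + 3.612270e+07) / 2 = 2.233653e+07 m
Step 2: v1 (circular at r1) = sqrt(mu/r1) = 6827.73 m/s
Step 3: v_t1 = sqrt(mu*(2/r1 - 1/a_t)) = 8682.77 m/s
Step 4: dv1 = |8682.77 - 6827.73| = 1855.04 m/s
Step 5: v2 (circular at r2) = 3321.84 m/s, v_t2 = 2055.24 m/s
Step 6: dv2 = |3321.84 - 2055.24| = 1266.6 m/s
Step 7: Total delta-v = 1855.04 + 1266.6 = 3121.6 m/s

3121.6


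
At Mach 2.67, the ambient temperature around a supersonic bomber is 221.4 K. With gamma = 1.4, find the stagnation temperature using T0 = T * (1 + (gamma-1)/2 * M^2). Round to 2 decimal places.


Step 1: (gamma-1)/2 = 0.2
Step 2: M^2 = 7.1289
Step 3: 1 + 0.2 * 7.1289 = 2.42578
Step 4: T0 = 221.4 * 2.42578 = 537.07 K

537.07


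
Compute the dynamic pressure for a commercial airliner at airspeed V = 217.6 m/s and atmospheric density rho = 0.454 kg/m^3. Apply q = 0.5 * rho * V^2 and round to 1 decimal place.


Step 1: V^2 = 217.6^2 = 47349.76
Step 2: q = 0.5 * 0.454 * 47349.76
Step 3: q = 10748.4 Pa

10748.4


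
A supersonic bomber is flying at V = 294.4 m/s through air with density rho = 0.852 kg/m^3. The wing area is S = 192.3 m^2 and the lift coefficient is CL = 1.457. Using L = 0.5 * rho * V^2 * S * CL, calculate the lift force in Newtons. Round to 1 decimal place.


Step 1: Calculate dynamic pressure q = 0.5 * 0.852 * 294.4^2 = 0.5 * 0.852 * 86671.36 = 36921.9994 Pa
Step 2: Multiply by wing area and lift coefficient: L = 36921.9994 * 192.3 * 1.457
Step 3: L = 7100100.4769 * 1.457 = 10344846.4 N

10344846.4


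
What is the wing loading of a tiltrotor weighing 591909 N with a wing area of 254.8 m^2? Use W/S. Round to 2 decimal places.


Step 1: Wing loading = W / S = 591909 / 254.8
Step 2: Wing loading = 2323.03 N/m^2

2323.03


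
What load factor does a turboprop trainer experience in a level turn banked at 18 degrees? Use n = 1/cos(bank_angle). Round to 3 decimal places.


Step 1: Convert 18 degrees to radians = 0.314159
Step 2: cos(18 deg) = 0.951057
Step 3: n = 1 / 0.951057 = 1.051

1.051


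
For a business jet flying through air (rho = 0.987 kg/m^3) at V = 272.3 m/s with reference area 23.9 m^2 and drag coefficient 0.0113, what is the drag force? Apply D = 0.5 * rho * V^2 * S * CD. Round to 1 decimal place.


Step 1: Dynamic pressure q = 0.5 * 0.987 * 272.3^2 = 36591.6876 Pa
Step 2: Drag D = q * S * CD = 36591.6876 * 23.9 * 0.0113
Step 3: D = 9882.3 N

9882.3


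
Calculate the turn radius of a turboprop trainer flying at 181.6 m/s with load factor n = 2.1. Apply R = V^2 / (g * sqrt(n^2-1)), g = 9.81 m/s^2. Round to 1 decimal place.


Step 1: V^2 = 181.6^2 = 32978.56
Step 2: n^2 - 1 = 2.1^2 - 1 = 3.41
Step 3: sqrt(3.41) = 1.846619
Step 4: R = 32978.56 / (9.81 * 1.846619) = 1820.5 m

1820.5


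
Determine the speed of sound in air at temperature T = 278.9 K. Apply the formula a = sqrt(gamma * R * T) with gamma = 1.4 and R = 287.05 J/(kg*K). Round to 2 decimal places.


Step 1: gamma * R * T = 1.4 * 287.05 * 278.9 = 112081.543
Step 2: a = sqrt(112081.543) = 334.79 m/s

334.79


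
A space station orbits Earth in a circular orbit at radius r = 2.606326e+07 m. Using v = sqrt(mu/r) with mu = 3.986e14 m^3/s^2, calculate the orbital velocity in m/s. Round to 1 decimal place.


Step 1: mu / r = 3.986e14 / 2.606326e+07 = 15293558.8257
Step 2: v = sqrt(15293558.8257) = 3910.7 m/s

3910.7


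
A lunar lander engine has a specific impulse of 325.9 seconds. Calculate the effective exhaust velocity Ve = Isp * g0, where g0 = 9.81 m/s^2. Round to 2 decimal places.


Step 1: Ve = Isp * g0 = 325.9 * 9.81
Step 2: Ve = 3197.08 m/s

3197.08


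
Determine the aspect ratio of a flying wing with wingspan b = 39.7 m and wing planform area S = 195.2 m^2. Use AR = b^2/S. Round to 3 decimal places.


Step 1: b^2 = 39.7^2 = 1576.09
Step 2: AR = 1576.09 / 195.2 = 8.074

8.074


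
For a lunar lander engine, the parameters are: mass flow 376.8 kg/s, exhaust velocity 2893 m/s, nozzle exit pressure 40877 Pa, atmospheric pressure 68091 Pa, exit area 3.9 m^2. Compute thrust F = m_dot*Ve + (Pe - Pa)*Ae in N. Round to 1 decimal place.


Step 1: Momentum thrust = m_dot * Ve = 376.8 * 2893 = 1090082.4 N
Step 2: Pressure thrust = (Pe - Pa) * Ae = (40877 - 68091) * 3.9 = -106134.6 N
Step 3: Total thrust F = 1090082.4 + -106134.6 = 983947.8 N

983947.8


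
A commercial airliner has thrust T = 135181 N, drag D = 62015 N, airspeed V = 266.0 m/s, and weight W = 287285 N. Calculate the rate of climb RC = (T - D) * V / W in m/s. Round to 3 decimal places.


Step 1: Excess thrust = T - D = 135181 - 62015 = 73166 N
Step 2: Excess power = 73166 * 266.0 = 19462156.0 W
Step 3: RC = 19462156.0 / 287285 = 67.745 m/s

67.745


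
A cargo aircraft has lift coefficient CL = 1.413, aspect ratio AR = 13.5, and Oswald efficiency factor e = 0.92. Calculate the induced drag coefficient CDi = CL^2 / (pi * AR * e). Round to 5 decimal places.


Step 1: CL^2 = 1.413^2 = 1.996569
Step 2: pi * AR * e = 3.14159 * 13.5 * 0.92 = 39.018581
Step 3: CDi = 1.996569 / 39.018581 = 0.05117

0.05117


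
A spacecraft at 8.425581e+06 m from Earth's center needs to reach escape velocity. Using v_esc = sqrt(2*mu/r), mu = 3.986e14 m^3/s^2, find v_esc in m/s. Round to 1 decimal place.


Step 1: 2*mu/r = 2 * 3.986e14 / 8.425581e+06 = 94616620.5037
Step 2: v_esc = sqrt(94616620.5037) = 9727.1 m/s

9727.1


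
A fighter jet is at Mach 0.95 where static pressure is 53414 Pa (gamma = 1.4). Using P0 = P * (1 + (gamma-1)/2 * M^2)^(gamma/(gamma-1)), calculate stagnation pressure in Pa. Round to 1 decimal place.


Step 1: (gamma-1)/2 * M^2 = 0.2 * 0.9025 = 0.1805
Step 2: 1 + 0.1805 = 1.1805
Step 3: Exponent gamma/(gamma-1) = 3.5
Step 4: P0 = 53414 * 1.1805^3.5 = 95474.2 Pa

95474.2


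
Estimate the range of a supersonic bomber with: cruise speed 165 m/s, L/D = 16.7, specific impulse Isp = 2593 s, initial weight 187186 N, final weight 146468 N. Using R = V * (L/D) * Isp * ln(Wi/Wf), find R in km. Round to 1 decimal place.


Step 1: Coefficient = V * (L/D) * Isp = 165 * 16.7 * 2593 = 7145011.5 m
Step 2: Wi/Wf = 187186 / 146468 = 1.277999
Step 3: ln(1.277999) = 0.245296
Step 4: R = 7145011.5 * 0.245296 = 1752641.3 m = 1752.6 km

1752.6


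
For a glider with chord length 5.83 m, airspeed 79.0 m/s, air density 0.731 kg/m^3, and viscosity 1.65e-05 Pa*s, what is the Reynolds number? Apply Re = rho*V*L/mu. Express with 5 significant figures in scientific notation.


Step 1: Numerator = rho * V * L = 0.731 * 79.0 * 5.83 = 336.67667
Step 2: Re = 336.67667 / 1.65e-05
Step 3: Re = 2.0405e+07

2.0405e+07
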